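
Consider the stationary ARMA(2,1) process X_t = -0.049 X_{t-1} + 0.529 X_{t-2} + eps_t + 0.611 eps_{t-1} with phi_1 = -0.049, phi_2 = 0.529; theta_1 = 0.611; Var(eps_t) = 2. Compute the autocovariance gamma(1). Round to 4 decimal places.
\gamma(1) = 2.2305

Multiply the model equation by X_{t-k} and take expectations. With theta_0 = psi_0 = 1 and psi_j the MA(infinity) weights, this gives
  gamma(k) - sum_i phi_i gamma(k-i) = c_k,
  c_k = sigma^2 * sum_{j=k..q} theta_j psi_{j-k}   (c_k = 0 for k > q),
using gamma(-m) = gamma(m).
psi-weights needed (psi_j = theta_j + sum_i phi_i psi_{j-i}):
  psi_1 = theta_1 + phi_1 = 0.611 + (-0.049) = 0.562
Right-hand sides:
  c_0 = sigma^2 (1 + theta_1 psi_1) = 2 * (1 + (0.611)(0.562)) = 2 * 1.343382 = 2.686764
  c_1 = sigma^2 theta_1 = 2 * (0.611) = 1.222
  c_2 = 0
Equations for k = 0, 1, 2 (AR order 2, c_2 = 0):
  (E0) gamma(0) = phi_1 gamma(1) + phi_2 gamma(2) + c_0
  (E1) gamma(1) = phi_1 gamma(0) + phi_2 gamma(1) + c_1
  (E2) gamma(2) = phi_1 gamma(1) + phi_2 gamma(0)
From (E1): gamma(1) = A gamma(0) + B with
  A = phi_1 / (1 - phi_2) = -0.049 / 0.471 = -0.104034,   B = c_1 / (1 - phi_2) = 1.222 / 0.471 = 2.59448.
Insert (E2) into (E0): gamma(0) (1 - phi_2^2) = phi_1 (1 + phi_2) gamma(1) + c_0.
  phi_1 (1 + phi_2) = (-0.049)(1.529) = -0.074921,   1 - phi_2^2 = 0.720159.
Replace gamma(1) by A gamma(0) + B and collect gamma(0):
  gamma(0) [0.720159 - (-0.074921)(-0.104034)] = (-0.074921)(2.59448) + 2.686764
  gamma(0) * 0.712365 = 2.492383
  gamma(0) = 2.492383 / 0.712365 = 3.498746.
  gamma(1) = A gamma(0) + B = (-0.104034)(3.498746) + (2.59448) = 2.230491.
Therefore gamma(1) = 2.2305 (to 4 decimal places).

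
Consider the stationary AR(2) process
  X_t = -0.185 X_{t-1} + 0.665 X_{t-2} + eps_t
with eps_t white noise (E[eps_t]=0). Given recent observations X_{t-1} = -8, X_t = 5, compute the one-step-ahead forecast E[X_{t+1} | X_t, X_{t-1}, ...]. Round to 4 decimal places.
E[X_{t+1} \mid \mathcal F_t] = -6.2450

For an AR(p) model X_t = c + sum_i phi_i X_{t-i} + eps_t, the
one-step-ahead conditional mean is
  E[X_{t+1} | X_t, ...] = c + sum_i phi_i X_{t+1-i}.
Substitute known values:
  E[X_{t+1} | ...] = (-0.185) * (5) + (0.665) * (-8)
                   = -6.2450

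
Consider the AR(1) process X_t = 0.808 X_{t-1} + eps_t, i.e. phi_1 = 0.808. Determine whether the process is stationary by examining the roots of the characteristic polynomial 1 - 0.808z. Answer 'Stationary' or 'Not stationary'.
\text{Stationary}

The AR(p) characteristic polynomial is P(z) = 1 - 0.808z.
Stationarity requires all roots to lie outside the unit circle, i.e. |z| > 1 for every root.
This is linear in z: 1 + (-0.808) z = 0  =>  z = -1/(-0.808) = 1.237624,  |z| = 1.237624.
Moduli of all roots: 1.2376.
All moduli strictly greater than 1? Yes.
Verdict: Stationary.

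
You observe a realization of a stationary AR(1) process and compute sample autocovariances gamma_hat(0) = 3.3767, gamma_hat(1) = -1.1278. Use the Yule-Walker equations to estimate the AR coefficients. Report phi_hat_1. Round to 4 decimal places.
\hat\phi_{1} = -0.3340

The Yule-Walker equations for an AR(p) process read, in matrix form,
  Gamma_p phi = r_p,   with   (Gamma_p)_{ij} = gamma(|i - j|),
                       (r_p)_i = gamma(i),   i,j = 1..p.
Substitute the sample gammas (Toeplitz matrix and right-hand side of size 1):
  Gamma_p = [[3.3767]]
  r_p     = [-1.1278]
With p = 1 this is the single equation gamma(0) phi_1 = gamma(1):
  phi_hat_1 = gamma(1) / gamma(0) = -1.1278 / 3.3767 = -0.3340.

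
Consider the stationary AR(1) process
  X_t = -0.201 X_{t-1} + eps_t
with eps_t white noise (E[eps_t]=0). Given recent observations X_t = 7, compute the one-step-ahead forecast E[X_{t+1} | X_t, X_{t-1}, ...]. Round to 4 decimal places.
E[X_{t+1} \mid \mathcal F_t] = -1.4070

For an AR(p) model X_t = c + sum_i phi_i X_{t-i} + eps_t, the
one-step-ahead conditional mean is
  E[X_{t+1} | X_t, ...] = c + sum_i phi_i X_{t+1-i}.
Substitute known values:
  E[X_{t+1} | ...] = (-0.201) * (7)
                   = -1.4070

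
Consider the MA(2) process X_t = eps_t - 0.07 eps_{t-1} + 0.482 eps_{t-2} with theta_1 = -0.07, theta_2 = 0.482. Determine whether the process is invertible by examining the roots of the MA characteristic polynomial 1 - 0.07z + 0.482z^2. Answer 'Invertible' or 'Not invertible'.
\text{Invertible}

The MA(q) characteristic polynomial is P(z) = 1 - 0.07z + 0.482z^2.
Invertibility requires all roots to lie outside the unit circle, i.e. |z| > 1 for every root.
Set 1 + (-0.07) z + (0.482) z^2 = 0, i.e. a z^2 + b z + c = 0 with a = 0.482, b = -0.07, c = 1.
Discriminant D = b^2 - 4ac = (-0.07)^2 - 4*(0.482)*1 = 0.0049 - (1.928) = -1.9231.
D < 0, so the roots are the complex-conjugate pair z = (-b +/- i sqrt(-D)) / (2a) = 0.0726 +/- 1.4385i.
For a conjugate pair |z|^2 = z * conj(z) = (product of roots) = c/a = 1/(0.482) = 2.074689, so |z| = sqrt(2.074689) = 1.4404 for both roots.
Moduli of all roots: 1.4404, 1.4404.
All moduli strictly greater than 1? Yes.
Verdict: Invertible.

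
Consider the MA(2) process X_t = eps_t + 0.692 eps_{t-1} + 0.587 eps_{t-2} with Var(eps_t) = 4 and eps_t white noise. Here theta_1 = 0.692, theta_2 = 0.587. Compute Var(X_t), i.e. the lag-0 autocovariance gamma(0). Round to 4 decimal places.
\gamma(0) = 7.2937

For an MA(q) process X_t = eps_t + sum_i theta_i eps_{t-i} with
Var(eps_t) = sigma^2, the variance is
  gamma(0) = sigma^2 * (1 + sum_i theta_i^2).
  sum_i theta_i^2 = (0.692)^2 + (0.587)^2 = 0.478864 + 0.344569 = 0.823433.
  gamma(0) = 4 * (1 + 0.823433) = 4 * 1.823433 = 7.293732, which rounds to 7.2937.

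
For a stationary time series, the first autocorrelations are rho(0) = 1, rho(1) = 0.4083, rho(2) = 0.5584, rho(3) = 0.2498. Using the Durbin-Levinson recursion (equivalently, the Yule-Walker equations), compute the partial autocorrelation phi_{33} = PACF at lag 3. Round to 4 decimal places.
\phi_{33} = -0.0970

The PACF at lag k is phi_{kk}, the last component of the solution
to the Yule-Walker system G_k phi = r_k where
  (G_k)_{ij} = rho(|i - j|), (r_k)_i = rho(i), i,j = 1..k.
Equivalently, Durbin-Levinson gives phi_{kk} iteratively:
  phi_{11} = rho(1)
  phi_{kk} = [rho(k) - sum_{j=1..k-1} phi_{k-1,j} rho(k-j)]
            / [1 - sum_{j=1..k-1} phi_{k-1,j} rho(j)],
  phi_{k,j} = phi_{k-1,j} - phi_{kk} phi_{k-1,k-j},  j = 1..k-1.
Step k = 1:
  phi_11 = rho(1) = 0.4083.
Step k = 2:
  phi_22 = [rho(2) - phi_11 rho(1)] / [1 - phi_11 rho(1)] = [0.5584 - (0.4083)(0.4083)] / [1 - (0.4083)(0.4083)]
         = 0.39169111 / 0.83329111 = 0.470053.
  Update: phi_21 = phi_11 - phi_22 phi_11 = 0.4083 - (0.470053)(0.4083) = 0.216377.
Step k = 3:
  phi_33 = [rho(3) - phi_21 rho(2) - phi_22 rho(1)] / [1 - phi_21 rho(1) - phi_22 rho(2)]
    numerator   = 0.2498 - (0.216377)(0.5584) - (0.470053)(0.4083) = -0.06294778
    denominator = 1 - (0.216377)(0.4083) - (0.470053)(0.5584) = 0.64917547
  phi_33 = -0.06294778 / 0.64917547 = -0.097.
Therefore phi_{33} = -0.0970.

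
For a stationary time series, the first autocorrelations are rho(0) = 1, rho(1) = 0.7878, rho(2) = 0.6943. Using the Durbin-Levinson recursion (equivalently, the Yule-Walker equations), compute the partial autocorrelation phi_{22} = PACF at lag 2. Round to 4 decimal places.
\phi_{22} = 0.1942

The PACF at lag k is phi_{kk}, the last component of the solution
to the Yule-Walker system G_k phi = r_k where
  (G_k)_{ij} = rho(|i - j|), (r_k)_i = rho(i), i,j = 1..k.
Equivalently, Durbin-Levinson gives phi_{kk} iteratively:
  phi_{11} = rho(1)
  phi_{kk} = [rho(k) - sum_{j=1..k-1} phi_{k-1,j} rho(k-j)]
            / [1 - sum_{j=1..k-1} phi_{k-1,j} rho(j)],
  phi_{k,j} = phi_{k-1,j} - phi_{kk} phi_{k-1,k-j},  j = 1..k-1.
Step k = 1:
  phi_11 = rho(1) = 0.7878.
Step k = 2:
  phi_22 = [rho(2) - phi_11 rho(1)] / [1 - phi_11 rho(1)] = [0.6943 - (0.7878)(0.7878)] / [1 - (0.7878)(0.7878)]
         = 0.07367116 / 0.37937116 = 0.1942.
Therefore phi_{22} = 0.1942.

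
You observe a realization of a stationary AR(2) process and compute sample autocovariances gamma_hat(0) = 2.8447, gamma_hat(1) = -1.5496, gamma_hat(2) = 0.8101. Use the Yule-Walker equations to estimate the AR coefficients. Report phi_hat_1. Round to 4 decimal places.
\hat\phi_{1} = -0.5540

The Yule-Walker equations for an AR(p) process read, in matrix form,
  Gamma_p phi = r_p,   with   (Gamma_p)_{ij} = gamma(|i - j|),
                       (r_p)_i = gamma(i),   i,j = 1..p.
Substitute the sample gammas (Toeplitz matrix and right-hand side of size 2):
  Gamma_p = [[2.8447, -1.5496], [-1.5496, 2.8447]]
  r_p     = [-1.5496, 0.8101]
Written out:
  2.8447 phi_1 - 1.5496 phi_2 = -1.5496
  -1.5496 phi_1 + 2.8447 phi_2 = 0.8101
Solve by Cramer's rule:
  det = gamma(0)^2 - gamma(1)^2 = (2.8447)^2 - (-1.5496)^2 = 8.09231809 - 2.40126016 = 5.69105793
  phi_hat_1 = [gamma(1) gamma(0) - gamma(1) gamma(2)] / det = [(-1.5496)(2.8447) - (-1.5496)(0.8101)] / 5.69105793 = -3.15281616 / 5.69105793 = -0.554
  phi_hat_2 = [gamma(0) gamma(2) - gamma(1)^2] / det = [(2.8447)(0.8101) - (-1.5496)^2] / 5.69105793 = -0.09676869 / 5.69105793 = -0.017
So phi_hat = [-0.5540, -0.0170].
Therefore phi_hat_1 = -0.5540.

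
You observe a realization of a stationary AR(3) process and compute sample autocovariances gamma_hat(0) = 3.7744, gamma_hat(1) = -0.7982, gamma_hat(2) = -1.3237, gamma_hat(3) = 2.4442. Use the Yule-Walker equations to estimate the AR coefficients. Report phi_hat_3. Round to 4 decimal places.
\hat\phi_{3} = 0.5750

The Yule-Walker equations for an AR(p) process read, in matrix form,
  Gamma_p phi = r_p,   with   (Gamma_p)_{ij} = gamma(|i - j|),
                       (r_p)_i = gamma(i),   i,j = 1..p.
Substitute the sample gammas (Toeplitz matrix and right-hand side of size 3):
  Gamma_p = [[3.7744, -0.7982, -1.3237], [-0.7982, 3.7744, -0.7982], [-1.3237, -0.7982, 3.7744]]
  r_p     = [-0.7982, -1.3237, 2.4442]
Written out (R1..R3):
  (R1) 3.7744 phi_1 - 0.7982 phi_2 - 1.3237 phi_3 = -0.7982
  (R2) -0.7982 phi_1 + 3.7744 phi_2 - 0.7982 phi_3 = -1.3237
  (R3) -1.3237 phi_1 - 0.7982 phi_2 + 3.7744 phi_3 = 2.4442
Gaussian elimination:
  R2 <- R2 - (-0.7982/3.7744) R1 = R2 - (-0.211477) R1:  3.605599 phi_2 - 1.078133 phi_3 = -1.492501
  R3 <- R3 - (-1.3237/3.7744) R1 = R3 - (-0.350705) R1:  -1.078133 phi_2 + 3.310172 phi_3 = 2.164267
  R3 <- R3 - (-1.078133/3.605599) R2 = R3 - (-0.299016) R2:  2.987793 phi_3 = 1.717985
Back-substitution:
  phi_hat_3 = 1.717985 / 2.987793 = 0.575001
  phi_hat_2 = (-1.492501 - (-1.078133)(0.575001)) / 3.605599 = -0.242005
  phi_hat_1 = (-0.7982 - (-0.7982)(-0.242005) - (-1.3237)(0.575001)) / 3.7744 = -0.061
So phi_hat = [-0.0610, -0.2420, 0.5750].
Therefore phi_hat_3 = 0.5750.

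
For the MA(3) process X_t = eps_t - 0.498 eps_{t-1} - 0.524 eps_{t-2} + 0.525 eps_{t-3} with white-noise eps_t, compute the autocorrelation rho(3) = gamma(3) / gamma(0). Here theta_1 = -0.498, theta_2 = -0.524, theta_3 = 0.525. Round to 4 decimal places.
\rho(3) = 0.2920

For an MA(q) process with theta_0 = 1, the autocovariance is
  gamma(k) = sigma^2 * sum_{i=0..q-k} theta_i * theta_{i+k},
and rho(k) = gamma(k) / gamma(0). Sigma^2 cancels.
  numerator   = (1)*(0.525) = 0.525.
  denominator = (1)^2 + (-0.498)^2 + (-0.524)^2 + (0.525)^2 = 1.798205.
  rho(3) = 0.525 / 1.798205 = 0.2920.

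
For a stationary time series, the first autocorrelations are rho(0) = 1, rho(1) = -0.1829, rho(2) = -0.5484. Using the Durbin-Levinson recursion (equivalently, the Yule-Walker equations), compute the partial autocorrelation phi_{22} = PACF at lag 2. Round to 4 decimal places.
\phi_{22} = -0.6020

The PACF at lag k is phi_{kk}, the last component of the solution
to the Yule-Walker system G_k phi = r_k where
  (G_k)_{ij} = rho(|i - j|), (r_k)_i = rho(i), i,j = 1..k.
Equivalently, Durbin-Levinson gives phi_{kk} iteratively:
  phi_{11} = rho(1)
  phi_{kk} = [rho(k) - sum_{j=1..k-1} phi_{k-1,j} rho(k-j)]
            / [1 - sum_{j=1..k-1} phi_{k-1,j} rho(j)],
  phi_{k,j} = phi_{k-1,j} - phi_{kk} phi_{k-1,k-j},  j = 1..k-1.
Step k = 1:
  phi_11 = rho(1) = -0.1829.
Step k = 2:
  phi_22 = [rho(2) - phi_11 rho(1)] / [1 - phi_11 rho(1)] = [-0.5484 - (-0.1829)(-0.1829)] / [1 - (-0.1829)(-0.1829)]
         = -0.58185241 / 0.96654759 = -0.602.
Therefore phi_{22} = -0.6020.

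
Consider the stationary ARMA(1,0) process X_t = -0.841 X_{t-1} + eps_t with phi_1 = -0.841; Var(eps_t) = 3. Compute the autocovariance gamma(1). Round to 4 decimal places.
\gamma(1) = -8.6192

Multiply the model equation by X_{t-k} and take expectations. With theta_0 = psi_0 = 1 and psi_j the MA(infinity) weights, this gives
  gamma(k) - sum_i phi_i gamma(k-i) = c_k,
  c_k = sigma^2 * sum_{j=k..q} theta_j psi_{j-k}   (c_k = 0 for k > q),
using gamma(-m) = gamma(m).
Pure AR (q = 0): c_0 = sigma^2 = 3, c_k = 0 for k >= 1.
Equations for k = 0 and k = 1 (AR order 1):
  gamma(0) = phi_1 gamma(1) + c_0
  gamma(1) = phi_1 gamma(0) + c_1
Substituting the second into the first: gamma(0) (1 - phi_1^2) = c_0 + phi_1 c_1, so
  gamma(0) = c_0 / (1 - phi_1^2) = 3 / (1 - (-0.841)^2) = 3 / 0.292719 = 10.248737.
  gamma(1) = phi_1 gamma(0) = (-0.841)(10.248737) = -8.619188.
Therefore gamma(1) = -8.6192 (to 4 decimal places).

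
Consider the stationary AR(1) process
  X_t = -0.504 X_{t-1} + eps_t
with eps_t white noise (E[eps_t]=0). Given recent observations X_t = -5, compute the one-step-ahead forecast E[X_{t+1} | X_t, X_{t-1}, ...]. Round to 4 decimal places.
E[X_{t+1} \mid \mathcal F_t] = 2.5200

For an AR(p) model X_t = c + sum_i phi_i X_{t-i} + eps_t, the
one-step-ahead conditional mean is
  E[X_{t+1} | X_t, ...] = c + sum_i phi_i X_{t+1-i}.
Substitute known values:
  E[X_{t+1} | ...] = (-0.504) * (-5)
                   = 2.5200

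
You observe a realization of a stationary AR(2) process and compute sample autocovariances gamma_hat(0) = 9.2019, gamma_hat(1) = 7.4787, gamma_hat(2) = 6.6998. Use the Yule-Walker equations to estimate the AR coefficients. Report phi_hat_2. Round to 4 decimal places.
\hat\phi_{2} = 0.1990

The Yule-Walker equations for an AR(p) process read, in matrix form,
  Gamma_p phi = r_p,   with   (Gamma_p)_{ij} = gamma(|i - j|),
                       (r_p)_i = gamma(i),   i,j = 1..p.
Substitute the sample gammas (Toeplitz matrix and right-hand side of size 2):
  Gamma_p = [[9.2019, 7.4787], [7.4787, 9.2019]]
  r_p     = [7.4787, 6.6998]
Written out:
  9.2019 phi_1 + 7.4787 phi_2 = 7.4787
  7.4787 phi_1 + 9.2019 phi_2 = 6.6998
Solve by Cramer's rule:
  det = gamma(0)^2 - gamma(1)^2 = (9.2019)^2 - (7.4787)^2 = 84.67496361 - 55.93095369 = 28.74400992
  phi_hat_1 = [gamma(1) gamma(0) - gamma(1) gamma(2)] / det = [(7.4787)(9.2019) - (7.4787)(6.6998)] / 28.74400992 = 18.71245527 / 28.74400992 = 0.651
  phi_hat_2 = [gamma(0) gamma(2) - gamma(1)^2] / det = [(9.2019)(6.6998) - (7.4787)^2] / 28.74400992 = 5.71993593 / 28.74400992 = 0.199
So phi_hat = [0.6510, 0.1990].
Therefore phi_hat_2 = 0.1990.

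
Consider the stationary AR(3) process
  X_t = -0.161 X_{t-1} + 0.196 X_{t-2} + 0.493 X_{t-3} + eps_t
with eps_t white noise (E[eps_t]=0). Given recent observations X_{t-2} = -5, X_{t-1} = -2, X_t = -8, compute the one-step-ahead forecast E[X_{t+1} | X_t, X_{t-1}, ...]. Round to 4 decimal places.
E[X_{t+1} \mid \mathcal F_t] = -1.5690

For an AR(p) model X_t = c + sum_i phi_i X_{t-i} + eps_t, the
one-step-ahead conditional mean is
  E[X_{t+1} | X_t, ...] = c + sum_i phi_i X_{t+1-i}.
Substitute known values:
  E[X_{t+1} | ...] = (-0.161) * (-8) + (0.196) * (-2) + (0.493) * (-5)
                   = -1.5690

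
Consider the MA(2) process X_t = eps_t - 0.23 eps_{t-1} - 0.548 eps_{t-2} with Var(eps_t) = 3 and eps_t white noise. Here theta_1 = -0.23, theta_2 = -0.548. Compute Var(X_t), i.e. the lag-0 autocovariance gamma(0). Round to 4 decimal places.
\gamma(0) = 4.0596

For an MA(q) process X_t = eps_t + sum_i theta_i eps_{t-i} with
Var(eps_t) = sigma^2, the variance is
  gamma(0) = sigma^2 * (1 + sum_i theta_i^2).
  sum_i theta_i^2 = (-0.23)^2 + (-0.548)^2 = 0.0529 + 0.300304 = 0.353204.
  gamma(0) = 3 * (1 + 0.353204) = 3 * 1.353204 = 4.059612, which rounds to 4.0596.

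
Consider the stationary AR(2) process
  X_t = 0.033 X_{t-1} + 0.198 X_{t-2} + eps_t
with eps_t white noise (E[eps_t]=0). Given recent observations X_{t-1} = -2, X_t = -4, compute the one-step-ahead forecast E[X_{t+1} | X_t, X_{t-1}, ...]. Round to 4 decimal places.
E[X_{t+1} \mid \mathcal F_t] = -0.5280

For an AR(p) model X_t = c + sum_i phi_i X_{t-i} + eps_t, the
one-step-ahead conditional mean is
  E[X_{t+1} | X_t, ...] = c + sum_i phi_i X_{t+1-i}.
Substitute known values:
  E[X_{t+1} | ...] = (0.033) * (-4) + (0.198) * (-2)
                   = -0.5280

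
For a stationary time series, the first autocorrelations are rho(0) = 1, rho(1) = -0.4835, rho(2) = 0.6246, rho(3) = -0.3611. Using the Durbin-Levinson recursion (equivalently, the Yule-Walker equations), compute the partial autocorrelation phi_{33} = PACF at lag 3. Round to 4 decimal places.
\phi_{33} = 0.0591

The PACF at lag k is phi_{kk}, the last component of the solution
to the Yule-Walker system G_k phi = r_k where
  (G_k)_{ij} = rho(|i - j|), (r_k)_i = rho(i), i,j = 1..k.
Equivalently, Durbin-Levinson gives phi_{kk} iteratively:
  phi_{11} = rho(1)
  phi_{kk} = [rho(k) - sum_{j=1..k-1} phi_{k-1,j} rho(k-j)]
            / [1 - sum_{j=1..k-1} phi_{k-1,j} rho(j)],
  phi_{k,j} = phi_{k-1,j} - phi_{kk} phi_{k-1,k-j},  j = 1..k-1.
Step k = 1:
  phi_11 = rho(1) = -0.4835.
Step k = 2:
  phi_22 = [rho(2) - phi_11 rho(1)] / [1 - phi_11 rho(1)] = [0.6246 - (-0.4835)(-0.4835)] / [1 - (-0.4835)(-0.4835)]
         = 0.39082775 / 0.76622775 = 0.510067.
  Update: phi_21 = phi_11 - phi_22 phi_11 = -0.4835 - (0.510067)(-0.4835) = -0.236882.
Step k = 3:
  phi_33 = [rho(3) - phi_21 rho(2) - phi_22 rho(1)] / [1 - phi_21 rho(1) - phi_22 rho(2)]
    numerator   = -0.3611 - (-0.236882)(0.6246) - (0.510067)(-0.4835) = 0.03347433
    denominator = 1 - (-0.236882)(-0.4835) - (0.510067)(0.6246) = 0.56687928
  phi_33 = 0.03347433 / 0.56687928 = 0.0591.
Therefore phi_{33} = 0.0591.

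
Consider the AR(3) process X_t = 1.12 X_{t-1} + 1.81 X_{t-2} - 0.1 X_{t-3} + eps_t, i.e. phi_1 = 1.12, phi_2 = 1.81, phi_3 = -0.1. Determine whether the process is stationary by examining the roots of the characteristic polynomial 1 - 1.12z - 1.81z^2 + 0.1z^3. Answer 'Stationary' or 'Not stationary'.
\text{Not stationary}

The AR(p) characteristic polynomial is P(z) = 1 - 1.12z - 1.81z^2 + 0.1z^3.
Stationarity requires all roots to lie outside the unit circle, i.e. |z| > 1 for every root.
Degree 3: look for a simple real root z0 first, then factor out (1 - z/z0) and solve the remaining quadratic.
Testing z0 = 0.5: P(0.5) = 1 + (-1.12)(0.5) + (-1.81)(0.5)^2 + (0.1)(0.5)^3
  = 1 + (-0.56) + (-0.4525) + (0.0125) = 0.  So z_0 = 0.5 is a root, |z_0| = 0.5.
Divide out the factor (1 - 2 z) = (1 - z/z0) (since 1/z0 = 2):
  P(z) = (1 - 2 z)(1 + (0.88) z + (-0.05) z^2)
  [check: z-coef 0.88 - (2) = -1.12; z^2-coef -0.05 - (2)(0.88) = -1.81; z^3-coef -(2)(-0.05) = 0.1.]
Remaining roots from the quadratic factor 1 + (0.88) z + (-0.05) z^2:
  Set 1 + (0.88) z + (-0.05) z^2 = 0, i.e. a z^2 + b z + c = 0 with a = -0.05, b = 0.88, c = 1.
  Discriminant D = b^2 - 4ac = (0.88)^2 - 4*(-0.05)*1 = 0.7744 - (-0.2) = 0.9744.
  D >= 0, so the roots are real: z = (-b +/- sqrt(D)) / (2a) = (-0.88 +/- 0.987117) / (-0.1).
    z_1 = (-0.88 + 0.987117) / (-0.1) = -1.0712,   |z_1| = 1.0712.
    z_2 = (-0.88 - 0.987117) / (-0.1) = 18.6712,   |z_2| = 18.6712.
Moduli of all roots: 0.5000, 1.0712, 18.6712.
All moduli strictly greater than 1? No.
Verdict: Not stationary.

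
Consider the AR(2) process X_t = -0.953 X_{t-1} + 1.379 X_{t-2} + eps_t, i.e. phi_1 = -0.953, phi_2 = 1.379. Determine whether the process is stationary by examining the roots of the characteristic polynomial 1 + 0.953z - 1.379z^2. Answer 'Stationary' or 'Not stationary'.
\text{Not stationary}

The AR(p) characteristic polynomial is P(z) = 1 + 0.953z - 1.379z^2.
Stationarity requires all roots to lie outside the unit circle, i.e. |z| > 1 for every root.
Set 1 + (0.953) z + (-1.379) z^2 = 0, i.e. a z^2 + b z + c = 0 with a = -1.379, b = 0.953, c = 1.
Discriminant D = b^2 - 4ac = (0.953)^2 - 4*(-1.379)*1 = 0.908209 - (-5.516) = 6.424209.
D >= 0, so the roots are real: z = (-b +/- sqrt(D)) / (2a) = (-0.953 +/- 2.534602) / (-2.758).
  z_1 = (-0.953 + 2.534602) / (-2.758) = -0.5735,   |z_1| = 0.5735.
  z_2 = (-0.953 - 2.534602) / (-2.758) = 1.2645,   |z_2| = 1.2645.
Moduli of all roots: 0.5735, 1.2645.
All moduli strictly greater than 1? No.
Verdict: Not stationary.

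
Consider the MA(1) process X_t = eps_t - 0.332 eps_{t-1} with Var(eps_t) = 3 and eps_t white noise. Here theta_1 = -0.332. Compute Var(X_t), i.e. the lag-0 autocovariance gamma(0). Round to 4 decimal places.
\gamma(0) = 3.3307

For an MA(q) process X_t = eps_t + sum_i theta_i eps_{t-i} with
Var(eps_t) = sigma^2, the variance is
  gamma(0) = sigma^2 * (1 + sum_i theta_i^2).
  sum_i theta_i^2 = (-0.332)^2 = 0.110224.
  gamma(0) = 3 * (1 + 0.110224) = 3 * 1.110224 = 3.330672, which rounds to 3.3307.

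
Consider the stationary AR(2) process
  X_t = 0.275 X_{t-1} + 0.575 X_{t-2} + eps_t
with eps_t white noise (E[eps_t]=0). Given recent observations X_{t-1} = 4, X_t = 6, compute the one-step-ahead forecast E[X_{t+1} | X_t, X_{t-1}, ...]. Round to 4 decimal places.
E[X_{t+1} \mid \mathcal F_t] = 3.9500

For an AR(p) model X_t = c + sum_i phi_i X_{t-i} + eps_t, the
one-step-ahead conditional mean is
  E[X_{t+1} | X_t, ...] = c + sum_i phi_i X_{t+1-i}.
Substitute known values:
  E[X_{t+1} | ...] = (0.275) * (6) + (0.575) * (4)
                   = 3.9500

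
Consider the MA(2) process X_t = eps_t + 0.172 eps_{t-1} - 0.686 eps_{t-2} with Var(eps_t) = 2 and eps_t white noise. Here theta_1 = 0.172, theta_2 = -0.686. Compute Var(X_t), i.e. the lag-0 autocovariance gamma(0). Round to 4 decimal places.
\gamma(0) = 3.0004

For an MA(q) process X_t = eps_t + sum_i theta_i eps_{t-i} with
Var(eps_t) = sigma^2, the variance is
  gamma(0) = sigma^2 * (1 + sum_i theta_i^2).
  sum_i theta_i^2 = (0.172)^2 + (-0.686)^2 = 0.029584 + 0.470596 = 0.50018.
  gamma(0) = 2 * (1 + 0.50018) = 2 * 1.50018 = 3.00036, which rounds to 3.0004.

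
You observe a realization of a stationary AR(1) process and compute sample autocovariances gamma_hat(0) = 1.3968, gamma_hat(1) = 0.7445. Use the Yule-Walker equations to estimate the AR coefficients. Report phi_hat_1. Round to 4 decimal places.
\hat\phi_{1} = 0.5330

The Yule-Walker equations for an AR(p) process read, in matrix form,
  Gamma_p phi = r_p,   with   (Gamma_p)_{ij} = gamma(|i - j|),
                       (r_p)_i = gamma(i),   i,j = 1..p.
Substitute the sample gammas (Toeplitz matrix and right-hand side of size 1):
  Gamma_p = [[1.3968]]
  r_p     = [0.7445]
With p = 1 this is the single equation gamma(0) phi_1 = gamma(1):
  phi_hat_1 = gamma(1) / gamma(0) = 0.7445 / 1.3968 = 0.5330.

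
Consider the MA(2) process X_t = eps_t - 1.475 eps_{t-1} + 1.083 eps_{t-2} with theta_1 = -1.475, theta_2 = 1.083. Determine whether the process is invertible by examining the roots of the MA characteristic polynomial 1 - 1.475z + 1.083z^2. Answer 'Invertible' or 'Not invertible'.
\text{Not invertible}

The MA(q) characteristic polynomial is P(z) = 1 - 1.475z + 1.083z^2.
Invertibility requires all roots to lie outside the unit circle, i.e. |z| > 1 for every root.
Set 1 + (-1.475) z + (1.083) z^2 = 0, i.e. a z^2 + b z + c = 0 with a = 1.083, b = -1.475, c = 1.
Discriminant D = b^2 - 4ac = (-1.475)^2 - 4*(1.083)*1 = 2.175625 - (4.332) = -2.156375.
D < 0, so the roots are the complex-conjugate pair z = (-b +/- i sqrt(-D)) / (2a) = 0.681 +/- 0.678i.
For a conjugate pair |z|^2 = z * conj(z) = (product of roots) = c/a = 1/(1.083) = 0.923361, so |z| = sqrt(0.923361) = 0.9609 for both roots.
Moduli of all roots: 0.9609, 0.9609.
All moduli strictly greater than 1? No.
Verdict: Not invertible.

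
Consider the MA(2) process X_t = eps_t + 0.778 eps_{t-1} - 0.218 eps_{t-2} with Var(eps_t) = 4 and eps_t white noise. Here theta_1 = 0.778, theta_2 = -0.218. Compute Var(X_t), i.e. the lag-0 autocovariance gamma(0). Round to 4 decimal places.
\gamma(0) = 6.6112

For an MA(q) process X_t = eps_t + sum_i theta_i eps_{t-i} with
Var(eps_t) = sigma^2, the variance is
  gamma(0) = sigma^2 * (1 + sum_i theta_i^2).
  sum_i theta_i^2 = (0.778)^2 + (-0.218)^2 = 0.605284 + 0.047524 = 0.652808.
  gamma(0) = 4 * (1 + 0.652808) = 4 * 1.652808 = 6.611232, which rounds to 6.6112.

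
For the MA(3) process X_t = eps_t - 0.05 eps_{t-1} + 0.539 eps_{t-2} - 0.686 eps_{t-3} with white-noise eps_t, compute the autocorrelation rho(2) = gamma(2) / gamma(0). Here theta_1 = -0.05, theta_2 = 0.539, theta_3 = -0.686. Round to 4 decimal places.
\rho(2) = 0.3251

For an MA(q) process with theta_0 = 1, the autocovariance is
  gamma(k) = sigma^2 * sum_{i=0..q-k} theta_i * theta_{i+k},
and rho(k) = gamma(k) / gamma(0). Sigma^2 cancels.
  numerator   = (1)*(0.539) + (-0.05)*(-0.686) = 0.5733.
  denominator = (1)^2 + (-0.05)^2 + (0.539)^2 + (-0.686)^2 = 1.763617.
  rho(2) = 0.5733 / 1.763617 = 0.3251.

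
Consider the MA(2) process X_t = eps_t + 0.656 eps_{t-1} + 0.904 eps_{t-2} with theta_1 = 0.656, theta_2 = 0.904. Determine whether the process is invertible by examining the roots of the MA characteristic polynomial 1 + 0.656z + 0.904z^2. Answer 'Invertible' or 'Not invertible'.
\text{Invertible}

The MA(q) characteristic polynomial is P(z) = 1 + 0.656z + 0.904z^2.
Invertibility requires all roots to lie outside the unit circle, i.e. |z| > 1 for every root.
Set 1 + (0.656) z + (0.904) z^2 = 0, i.e. a z^2 + b z + c = 0 with a = 0.904, b = 0.656, c = 1.
Discriminant D = b^2 - 4ac = (0.656)^2 - 4*(0.904)*1 = 0.430336 - (3.616) = -3.185664.
D < 0, so the roots are the complex-conjugate pair z = (-b +/- i sqrt(-D)) / (2a) = -0.3628 +/- 0.9872i.
For a conjugate pair |z|^2 = z * conj(z) = (product of roots) = c/a = 1/(0.904) = 1.106195, so |z| = sqrt(1.106195) = 1.0518 for both roots.
Moduli of all roots: 1.0518, 1.0518.
All moduli strictly greater than 1? Yes.
Verdict: Invertible.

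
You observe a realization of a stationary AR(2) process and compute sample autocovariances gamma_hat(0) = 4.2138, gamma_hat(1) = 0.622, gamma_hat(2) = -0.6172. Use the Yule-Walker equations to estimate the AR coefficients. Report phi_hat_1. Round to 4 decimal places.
\hat\phi_{1} = 0.1730

The Yule-Walker equations for an AR(p) process read, in matrix form,
  Gamma_p phi = r_p,   with   (Gamma_p)_{ij} = gamma(|i - j|),
                       (r_p)_i = gamma(i),   i,j = 1..p.
Substitute the sample gammas (Toeplitz matrix and right-hand side of size 2):
  Gamma_p = [[4.2138, 0.622], [0.622, 4.2138]]
  r_p     = [0.622, -0.6172]
Written out:
  4.2138 phi_1 + 0.622 phi_2 = 0.622
  0.622 phi_1 + 4.2138 phi_2 = -0.6172
Solve by Cramer's rule:
  det = gamma(0)^2 - gamma(1)^2 = (4.2138)^2 - (0.622)^2 = 17.75611044 - 0.386884 = 17.36922644
  phi_hat_1 = [gamma(1) gamma(0) - gamma(1) gamma(2)] / det = [(0.622)(4.2138) - (0.622)(-0.6172)] / 17.36922644 = 3.004882 / 17.36922644 = 0.173
  phi_hat_2 = [gamma(0) gamma(2) - gamma(1)^2] / det = [(4.2138)(-0.6172) - (0.622)^2] / 17.36922644 = -2.98764136 / 17.36922644 = -0.172
So phi_hat = [0.1730, -0.1720].
Therefore phi_hat_1 = 0.1730.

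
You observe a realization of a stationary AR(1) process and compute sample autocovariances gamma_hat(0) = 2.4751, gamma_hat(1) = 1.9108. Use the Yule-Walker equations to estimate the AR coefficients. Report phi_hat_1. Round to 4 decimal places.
\hat\phi_{1} = 0.7720

The Yule-Walker equations for an AR(p) process read, in matrix form,
  Gamma_p phi = r_p,   with   (Gamma_p)_{ij} = gamma(|i - j|),
                       (r_p)_i = gamma(i),   i,j = 1..p.
Substitute the sample gammas (Toeplitz matrix and right-hand side of size 1):
  Gamma_p = [[2.4751]]
  r_p     = [1.9108]
With p = 1 this is the single equation gamma(0) phi_1 = gamma(1):
  phi_hat_1 = gamma(1) / gamma(0) = 1.9108 / 2.4751 = 0.7720.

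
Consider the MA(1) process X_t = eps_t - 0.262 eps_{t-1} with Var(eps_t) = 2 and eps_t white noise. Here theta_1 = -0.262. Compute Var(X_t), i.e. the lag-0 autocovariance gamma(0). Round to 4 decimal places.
\gamma(0) = 2.1373

For an MA(q) process X_t = eps_t + sum_i theta_i eps_{t-i} with
Var(eps_t) = sigma^2, the variance is
  gamma(0) = sigma^2 * (1 + sum_i theta_i^2).
  sum_i theta_i^2 = (-0.262)^2 = 0.068644.
  gamma(0) = 2 * (1 + 0.068644) = 2 * 1.068644 = 2.137288, which rounds to 2.1373.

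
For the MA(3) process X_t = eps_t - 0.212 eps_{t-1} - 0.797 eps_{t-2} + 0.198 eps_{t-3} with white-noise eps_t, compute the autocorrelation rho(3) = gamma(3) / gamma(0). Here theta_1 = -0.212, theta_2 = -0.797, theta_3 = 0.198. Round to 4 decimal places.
\rho(3) = 0.1152

For an MA(q) process with theta_0 = 1, the autocovariance is
  gamma(k) = sigma^2 * sum_{i=0..q-k} theta_i * theta_{i+k},
and rho(k) = gamma(k) / gamma(0). Sigma^2 cancels.
  numerator   = (1)*(0.198) = 0.198.
  denominator = (1)^2 + (-0.212)^2 + (-0.797)^2 + (0.198)^2 = 1.719357.
  rho(3) = 0.198 / 1.719357 = 0.1152.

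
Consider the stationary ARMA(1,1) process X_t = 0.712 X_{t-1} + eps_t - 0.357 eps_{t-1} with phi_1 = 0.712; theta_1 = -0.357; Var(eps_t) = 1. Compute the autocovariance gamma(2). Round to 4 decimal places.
\gamma(2) = 0.3823

Multiply the model equation by X_{t-k} and take expectations. With theta_0 = psi_0 = 1 and psi_j the MA(infinity) weights, this gives
  gamma(k) - sum_i phi_i gamma(k-i) = c_k,
  c_k = sigma^2 * sum_{j=k..q} theta_j psi_{j-k}   (c_k = 0 for k > q),
using gamma(-m) = gamma(m).
psi-weights needed (psi_j = theta_j + sum_i phi_i psi_{j-i}):
  psi_1 = theta_1 + phi_1 = -0.357 + (0.712) = 0.355
Right-hand sides:
  c_0 = sigma^2 (1 + theta_1 psi_1) = 1 * (1 + (-0.357)(0.355)) = 1 * 0.873265 = 0.873265
  c_1 = sigma^2 theta_1 = 1 * (-0.357) = -0.357
  c_2 = 0
Equations for k = 0 and k = 1 (AR order 1):
  gamma(0) = phi_1 gamma(1) + c_0
  gamma(1) = phi_1 gamma(0) + c_1
Substituting the second into the first: gamma(0) (1 - phi_1^2) = c_0 + phi_1 c_1, so
  gamma(0) = (c_0 + phi_1 c_1) / (1 - phi_1^2) = (0.873265 + (0.712)(-0.357)) / (1 - (0.712)^2) = 0.619081 / 0.493056 = 1.2556.
  gamma(1) = phi_1 gamma(0) + c_1 = (0.712)(1.2556) + (-0.357) = 0.536987.
For k = 2 (> q): gamma(2) = phi_1 gamma(1) = (0.712)(0.536987) = 0.382335.
Therefore gamma(2) = 0.3823 (to 4 decimal places).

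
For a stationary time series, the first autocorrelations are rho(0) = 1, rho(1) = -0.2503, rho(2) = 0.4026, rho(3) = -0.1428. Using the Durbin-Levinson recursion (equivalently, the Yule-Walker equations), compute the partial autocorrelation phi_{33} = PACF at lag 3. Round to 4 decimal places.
\phi_{33} = 0.0150

The PACF at lag k is phi_{kk}, the last component of the solution
to the Yule-Walker system G_k phi = r_k where
  (G_k)_{ij} = rho(|i - j|), (r_k)_i = rho(i), i,j = 1..k.
Equivalently, Durbin-Levinson gives phi_{kk} iteratively:
  phi_{11} = rho(1)
  phi_{kk} = [rho(k) - sum_{j=1..k-1} phi_{k-1,j} rho(k-j)]
            / [1 - sum_{j=1..k-1} phi_{k-1,j} rho(j)],
  phi_{k,j} = phi_{k-1,j} - phi_{kk} phi_{k-1,k-j},  j = 1..k-1.
Step k = 1:
  phi_11 = rho(1) = -0.2503.
Step k = 2:
  phi_22 = [rho(2) - phi_11 rho(1)] / [1 - phi_11 rho(1)] = [0.4026 - (-0.2503)(-0.2503)] / [1 - (-0.2503)(-0.2503)]
         = 0.33994991 / 0.93734991 = 0.362671.
  Update: phi_21 = phi_11 - phi_22 phi_11 = -0.2503 - (0.362671)(-0.2503) = -0.159523.
Step k = 3:
  phi_33 = [rho(3) - phi_21 rho(2) - phi_22 rho(1)] / [1 - phi_21 rho(1) - phi_22 rho(2)]
    numerator   = -0.1428 - (-0.159523)(0.4026) - (0.362671)(-0.2503) = 0.01220074
    denominator = 1 - (-0.159523)(-0.2503) - (0.362671)(0.4026) = 0.81405983
  phi_33 = 0.01220074 / 0.81405983 = 0.015.
Therefore phi_{33} = 0.0150.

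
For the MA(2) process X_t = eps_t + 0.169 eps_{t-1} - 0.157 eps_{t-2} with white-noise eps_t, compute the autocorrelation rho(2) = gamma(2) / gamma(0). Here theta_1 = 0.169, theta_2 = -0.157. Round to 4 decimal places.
\rho(2) = -0.1491

For an MA(q) process with theta_0 = 1, the autocovariance is
  gamma(k) = sigma^2 * sum_{i=0..q-k} theta_i * theta_{i+k},
and rho(k) = gamma(k) / gamma(0). Sigma^2 cancels.
  numerator   = (1)*(-0.157) = -0.157.
  denominator = (1)^2 + (0.169)^2 + (-0.157)^2 = 1.05321.
  rho(2) = -0.157 / 1.05321 = -0.1491.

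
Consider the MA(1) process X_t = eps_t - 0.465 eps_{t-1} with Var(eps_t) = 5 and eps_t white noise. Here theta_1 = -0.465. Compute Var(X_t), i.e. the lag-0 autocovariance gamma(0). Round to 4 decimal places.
\gamma(0) = 6.0811

For an MA(q) process X_t = eps_t + sum_i theta_i eps_{t-i} with
Var(eps_t) = sigma^2, the variance is
  gamma(0) = sigma^2 * (1 + sum_i theta_i^2).
  sum_i theta_i^2 = (-0.465)^2 = 0.216225.
  gamma(0) = 5 * (1 + 0.216225) = 5 * 1.216225 = 6.081125, which rounds to 6.0811.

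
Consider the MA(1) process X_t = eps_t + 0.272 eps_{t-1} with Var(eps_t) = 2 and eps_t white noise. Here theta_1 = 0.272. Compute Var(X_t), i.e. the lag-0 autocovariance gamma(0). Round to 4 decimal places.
\gamma(0) = 2.1480

For an MA(q) process X_t = eps_t + sum_i theta_i eps_{t-i} with
Var(eps_t) = sigma^2, the variance is
  gamma(0) = sigma^2 * (1 + sum_i theta_i^2).
  sum_i theta_i^2 = (0.272)^2 = 0.073984.
  gamma(0) = 2 * (1 + 0.073984) = 2 * 1.073984 = 2.147968, which rounds to 2.1480.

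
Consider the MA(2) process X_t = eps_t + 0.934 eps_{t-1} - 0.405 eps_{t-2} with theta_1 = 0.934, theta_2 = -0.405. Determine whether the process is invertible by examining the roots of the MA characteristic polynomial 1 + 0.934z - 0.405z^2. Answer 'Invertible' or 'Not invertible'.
\text{Not invertible}

The MA(q) characteristic polynomial is P(z) = 1 + 0.934z - 0.405z^2.
Invertibility requires all roots to lie outside the unit circle, i.e. |z| > 1 for every root.
Set 1 + (0.934) z + (-0.405) z^2 = 0, i.e. a z^2 + b z + c = 0 with a = -0.405, b = 0.934, c = 1.
Discriminant D = b^2 - 4ac = (0.934)^2 - 4*(-0.405)*1 = 0.872356 - (-1.62) = 2.492356.
D >= 0, so the roots are real: z = (-b +/- sqrt(D)) / (2a) = (-0.934 +/- 1.57872) / (-0.81).
  z_1 = (-0.934 + 1.57872) / (-0.81) = -0.796,   |z_1| = 0.796.
  z_2 = (-0.934 - 1.57872) / (-0.81) = 3.1021,   |z_2| = 3.1021.
Moduli of all roots: 0.7960, 3.1021.
All moduli strictly greater than 1? No.
Verdict: Not invertible.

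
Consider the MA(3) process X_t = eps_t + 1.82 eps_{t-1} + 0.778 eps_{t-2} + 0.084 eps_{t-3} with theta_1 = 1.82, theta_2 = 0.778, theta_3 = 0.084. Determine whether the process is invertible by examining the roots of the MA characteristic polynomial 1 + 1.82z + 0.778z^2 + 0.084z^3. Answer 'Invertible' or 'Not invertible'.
\text{Not invertible}

The MA(q) characteristic polynomial is P(z) = 1 + 1.82z + 0.778z^2 + 0.084z^3.
Invertibility requires all roots to lie outside the unit circle, i.e. |z| > 1 for every root.
Degree 3: look for a simple real root z0 first, then factor out (1 - z/z0) and solve the remaining quadratic.
Testing z0 = -2.5: P(-2.5) = 1 + (1.82)(-2.5) + (0.778)(-2.5)^2 + (0.084)(-2.5)^3
  = 1 + (-4.55) + (4.8625) + (-1.3125) = 0.  So z_0 = -2.5 is a root, |z_0| = 2.5.
Divide out the factor (1 + 0.4 z) = (1 - z/z0) (since 1/z0 = -0.4):
  P(z) = (1 + 0.4 z)(1 + (1.42) z + (0.21) z^2)
  [check: z-coef 1.42 - (-0.4) = 1.82; z^2-coef 0.21 - (-0.4)(1.42) = 0.778; z^3-coef -(-0.4)(0.21) = 0.084.]
Remaining roots from the quadratic factor 1 + (1.42) z + (0.21) z^2:
  Set 1 + (1.42) z + (0.21) z^2 = 0, i.e. a z^2 + b z + c = 0 with a = 0.21, b = 1.42, c = 1.
  Discriminant D = b^2 - 4ac = (1.42)^2 - 4*(0.21)*1 = 2.0164 - (0.84) = 1.1764.
  D >= 0, so the roots are real: z = (-b +/- sqrt(D)) / (2a) = (-1.42 +/- 1.08462) / (0.42).
    z_1 = (-1.42 + 1.08462) / (0.42) = -0.7985,   |z_1| = 0.7985.
    z_2 = (-1.42 - 1.08462) / (0.42) = -5.9634,   |z_2| = 5.9634.
Moduli of all roots: 2.5000, 0.7985, 5.9634.
All moduli strictly greater than 1? No.
Verdict: Not invertible.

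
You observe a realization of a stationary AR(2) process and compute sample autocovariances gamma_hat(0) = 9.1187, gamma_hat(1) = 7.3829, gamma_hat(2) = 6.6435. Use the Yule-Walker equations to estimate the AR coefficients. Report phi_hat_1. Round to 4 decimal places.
\hat\phi_{1} = 0.6380

The Yule-Walker equations for an AR(p) process read, in matrix form,
  Gamma_p phi = r_p,   with   (Gamma_p)_{ij} = gamma(|i - j|),
                       (r_p)_i = gamma(i),   i,j = 1..p.
Substitute the sample gammas (Toeplitz matrix and right-hand side of size 2):
  Gamma_p = [[9.1187, 7.3829], [7.3829, 9.1187]]
  r_p     = [7.3829, 6.6435]
Written out:
  9.1187 phi_1 + 7.3829 phi_2 = 7.3829
  7.3829 phi_1 + 9.1187 phi_2 = 6.6435
Solve by Cramer's rule:
  det = gamma(0)^2 - gamma(1)^2 = (9.1187)^2 - (7.3829)^2 = 83.15068969 - 54.50721241 = 28.64347728
  phi_hat_1 = [gamma(1) gamma(0) - gamma(1) gamma(2)] / det = [(7.3829)(9.1187) - (7.3829)(6.6435)] / 28.64347728 = 18.27415408 / 28.64347728 = 0.638
  phi_hat_2 = [gamma(0) gamma(2) - gamma(1)^2] / det = [(9.1187)(6.6435) - (7.3829)^2] / 28.64347728 = 6.07287104 / 28.64347728 = 0.212
So phi_hat = [0.6380, 0.2120].
Therefore phi_hat_1 = 0.6380.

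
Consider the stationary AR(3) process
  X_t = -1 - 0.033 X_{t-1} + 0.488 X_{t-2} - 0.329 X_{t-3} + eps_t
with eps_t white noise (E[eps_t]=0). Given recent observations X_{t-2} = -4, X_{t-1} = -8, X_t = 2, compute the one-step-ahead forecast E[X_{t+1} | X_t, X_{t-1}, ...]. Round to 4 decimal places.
E[X_{t+1} \mid \mathcal F_t] = -3.6540

For an AR(p) model X_t = c + sum_i phi_i X_{t-i} + eps_t, the
one-step-ahead conditional mean is
  E[X_{t+1} | X_t, ...] = c + sum_i phi_i X_{t+1-i}.
Substitute known values:
  E[X_{t+1} | ...] = -1 + (-0.033) * (2) + (0.488) * (-8) + (-0.329) * (-4)
                   = -3.6540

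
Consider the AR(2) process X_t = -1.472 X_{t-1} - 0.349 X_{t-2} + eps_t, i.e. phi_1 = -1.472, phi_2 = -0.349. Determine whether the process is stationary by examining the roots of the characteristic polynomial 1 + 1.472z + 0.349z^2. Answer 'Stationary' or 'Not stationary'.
\text{Not stationary}

The AR(p) characteristic polynomial is P(z) = 1 + 1.472z + 0.349z^2.
Stationarity requires all roots to lie outside the unit circle, i.e. |z| > 1 for every root.
Set 1 + (1.472) z + (0.349) z^2 = 0, i.e. a z^2 + b z + c = 0 with a = 0.349, b = 1.472, c = 1.
Discriminant D = b^2 - 4ac = (1.472)^2 - 4*(0.349)*1 = 2.166784 - (1.396) = 0.770784.
D >= 0, so the roots are real: z = (-b +/- sqrt(D)) / (2a) = (-1.472 +/- 0.877943) / (0.698).
  z_1 = (-1.472 + 0.877943) / (0.698) = -0.8511,   |z_1| = 0.8511.
  z_2 = (-1.472 - 0.877943) / (0.698) = -3.3667,   |z_2| = 3.3667.
Moduli of all roots: 0.8511, 3.3667.
All moduli strictly greater than 1? No.
Verdict: Not stationary.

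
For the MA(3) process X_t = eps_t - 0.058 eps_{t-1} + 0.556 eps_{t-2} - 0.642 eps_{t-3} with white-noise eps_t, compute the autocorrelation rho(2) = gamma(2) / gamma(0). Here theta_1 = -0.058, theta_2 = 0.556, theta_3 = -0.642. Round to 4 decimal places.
\rho(2) = 0.3440

For an MA(q) process with theta_0 = 1, the autocovariance is
  gamma(k) = sigma^2 * sum_{i=0..q-k} theta_i * theta_{i+k},
and rho(k) = gamma(k) / gamma(0). Sigma^2 cancels.
  numerator   = (1)*(0.556) + (-0.058)*(-0.642) = 0.593236.
  denominator = (1)^2 + (-0.058)^2 + (0.556)^2 + (-0.642)^2 = 1.724664.
  rho(2) = 0.593236 / 1.724664 = 0.3440.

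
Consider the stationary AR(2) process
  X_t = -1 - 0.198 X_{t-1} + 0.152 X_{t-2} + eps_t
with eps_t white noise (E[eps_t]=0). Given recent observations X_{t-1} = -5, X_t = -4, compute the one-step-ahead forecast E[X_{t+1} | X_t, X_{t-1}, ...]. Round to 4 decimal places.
E[X_{t+1} \mid \mathcal F_t] = -0.9680

For an AR(p) model X_t = c + sum_i phi_i X_{t-i} + eps_t, the
one-step-ahead conditional mean is
  E[X_{t+1} | X_t, ...] = c + sum_i phi_i X_{t+1-i}.
Substitute known values:
  E[X_{t+1} | ...] = -1 + (-0.198) * (-4) + (0.152) * (-5)
                   = -0.9680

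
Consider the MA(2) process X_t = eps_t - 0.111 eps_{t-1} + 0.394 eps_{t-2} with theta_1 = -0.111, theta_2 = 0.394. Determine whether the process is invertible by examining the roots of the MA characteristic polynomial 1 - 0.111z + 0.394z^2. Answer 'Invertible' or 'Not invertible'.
\text{Invertible}

The MA(q) characteristic polynomial is P(z) = 1 - 0.111z + 0.394z^2.
Invertibility requires all roots to lie outside the unit circle, i.e. |z| > 1 for every root.
Set 1 + (-0.111) z + (0.394) z^2 = 0, i.e. a z^2 + b z + c = 0 with a = 0.394, b = -0.111, c = 1.
Discriminant D = b^2 - 4ac = (-0.111)^2 - 4*(0.394)*1 = 0.012321 - (1.576) = -1.563679.
D < 0, so the roots are the complex-conjugate pair z = (-b +/- i sqrt(-D)) / (2a) = 0.1409 +/- 1.5869i.
For a conjugate pair |z|^2 = z * conj(z) = (product of roots) = c/a = 1/(0.394) = 2.538071, so |z| = sqrt(2.538071) = 1.5931 for both roots.
Moduli of all roots: 1.5931, 1.5931.
All moduli strictly greater than 1? Yes.
Verdict: Invertible.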